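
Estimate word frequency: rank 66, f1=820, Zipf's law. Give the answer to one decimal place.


Zipf's law: f(r) = f(1) / r
f(1) = 820
f(66) = 820 / 66
= 12.4 occurrences


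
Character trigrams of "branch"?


Word: "branch" (length 6)
Number of trigrams = 6 - 3 + 1 = 4
  Position 0: "bra"
  Position 1: "ran"
  Position 2: "anc"
  Position 3: "nch"
Trigrams = "bra", "ran", "anc", "nch"


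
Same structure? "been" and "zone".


Pattern of "been": [0, 1, 1, 2]
Pattern of "zone": [0, 1, 2, 3]
Patterns do not match
Same pattern = No


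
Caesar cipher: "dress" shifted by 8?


Word: "dress"
Shift: 8
Each letter → (letter + shift) mod 26:
  'd' (3) + 8 = 11 → 'l'
  'r' (17) + 8 = 25 → 'z'
  'e' (4) + 8 = 12 → 'm'
  's' (18) + 8 = 0 → 'a'
  's' (18) + 8 = 0 → 'a'
Result = "lzmaa"


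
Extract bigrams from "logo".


Word: "logo" (length 4)
Number of bigrams = 4 - 2 + 1 = 3
  Position 0: "lo"
  Position 1: "og"
  Position 2: "go"
Bigrams = "lo", "og", "go"


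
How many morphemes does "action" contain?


Word: "action"
Morphemes: act / -ion
Each morpheme carries meaning
= 2 morphemes


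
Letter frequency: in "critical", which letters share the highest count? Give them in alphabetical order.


Word: "critical"
Letter counts:
  'a': 1
  'c': 2
  'i': 2
  'l': 1
  'r': 1
  't': 1
Maximum count = 2
Most frequent = 'c', 'i' (2 times each)


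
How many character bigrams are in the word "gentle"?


Word: "gentle" (length 6)
Number of 2-grams = length - 2 + 1 = 6 - 2 + 1
= 5


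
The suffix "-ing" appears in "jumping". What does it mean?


Suffix: -ing
As in: jumping -> jump + -ing
Meaning = present participle


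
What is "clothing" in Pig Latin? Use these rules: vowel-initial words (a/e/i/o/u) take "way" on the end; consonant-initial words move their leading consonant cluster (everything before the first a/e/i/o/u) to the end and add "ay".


Word: "clothing"
Starts with consonant(s) → move to end, add 'ay'
Consonant cluster: "cl"
Pig Latin = "othingclay"


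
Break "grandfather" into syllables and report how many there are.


Word: "grandfather"
Syllable breakdown: grand · fa · ther
Counting: 3 parts
= 3 syllables


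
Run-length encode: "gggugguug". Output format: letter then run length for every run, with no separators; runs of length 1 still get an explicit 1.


String: "gggugguug"
Scanning for consecutive runs:
  'g' x 3
  'u' x 1
  'g' x 2
  'u' x 2
  'g' x 1
RLE = "g3u1g2u2g1"


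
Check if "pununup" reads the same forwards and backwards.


Word: "pununup"
Reversed: "pununup"
Forward == Backward? pununup == pununup
Palindrome = Yes


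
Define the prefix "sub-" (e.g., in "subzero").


Prefix: sub-
Example: subzero (sub- + zero)
Meaning = under / below


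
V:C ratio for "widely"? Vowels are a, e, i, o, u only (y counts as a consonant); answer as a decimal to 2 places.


Word: "widely"
Vowels (a,e,i,o,u): 2
Consonants: 4
Ratio = 2/4
= 0.50


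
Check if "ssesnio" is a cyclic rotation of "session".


Word: "session", Candidate: "ssesnio"
Method: check if candidate is substring of word+word
"sessionsession" contains "ssesnio"? No
Is rotation = No


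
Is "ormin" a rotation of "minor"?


Word: "minor", Candidate: "ormin"
Method: check if candidate is substring of word+word
"minorminor" contains "ormin"? Yes
Is rotation = Yes


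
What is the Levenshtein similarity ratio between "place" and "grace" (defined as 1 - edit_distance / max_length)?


Word 1: "place" (length 5)
Word 2: "grace" (length 5)
One optimal edit sequence:
  1. substitute 'p' -> 'g'  (+1)
  2. substitute 'l' -> 'r'  (+1)
  3. keep 'a'
  4. keep 'c'
  5. keep 'e'
Edit distance = 2
Max length = max(5, 5) = 5
Similarity = 1 - 2/5
= 0.6000


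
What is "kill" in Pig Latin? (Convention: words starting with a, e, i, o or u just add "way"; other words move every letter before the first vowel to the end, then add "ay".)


Word: "kill"
Starts with consonant(s) → move to end, add 'ay'
Consonant cluster: "k"
Pig Latin = "illkay"


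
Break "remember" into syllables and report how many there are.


Word: "remember"
Syllable breakdown: re-mem-ber
Counting: 3 parts
= 3 syllables


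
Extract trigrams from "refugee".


Word: "refugee" (length 7)
Number of trigrams = 7 - 3 + 1 = 5
  Position 0: "ref"
  Position 1: "efu"
  Position 2: "fug"
  Position 3: "uge"
  Position 4: "gee"
Trigrams = "ref", "efu", "fug", "uge", "gee"


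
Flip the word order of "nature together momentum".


Original: "nature together momentum"
Words (1..n): nature | together | momentum
Reversed (n..1): momentum | together | nature
Result = "momentum together nature"


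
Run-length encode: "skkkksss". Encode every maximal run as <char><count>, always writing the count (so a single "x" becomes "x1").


String: "skkkksss"
Scanning for consecutive runs:
  's' x 1
  'k' x 4
  's' x 3
RLE = "s1k4s3"


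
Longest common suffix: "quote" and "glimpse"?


Word 1: "quote"
Word 2: "glimpse"
Comparing from end:
  Pos -1: 'e' == 'e'
  Pos -2: 't' != 's' (stop)
LCS = "e" (length 1)


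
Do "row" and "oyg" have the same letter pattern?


Pattern of "row": [0, 1, 2]
Pattern of "oyg": [0, 1, 2]
Patterns match
Same pattern = Yes


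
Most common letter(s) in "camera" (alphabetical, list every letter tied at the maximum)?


Word: "camera"
Letter counts:
  'a': 2
  'c': 1
  'e': 1
  'm': 1
  'r': 1
Maximum count = 2
Most frequent = 'a' (2 times each)


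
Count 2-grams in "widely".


Word: "widely" (length 6)
Number of 2-grams = length - 2 + 1 = 6 - 2 + 1
= 5


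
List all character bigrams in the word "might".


Word: "might" (length 5)
Number of bigrams = 5 - 2 + 1 = 4
  Position 0: "mi"
  Position 1: "ig"
  Position 2: "gh"
  Position 3: "ht"
Bigrams = "mi", "ig", "gh", "ht"


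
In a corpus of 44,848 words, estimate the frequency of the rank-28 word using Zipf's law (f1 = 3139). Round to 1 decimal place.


Zipf's law: f(r) = f(1) / r
f(1) = 3139
f(28) = 3139 / 28
= 112.1 occurrences


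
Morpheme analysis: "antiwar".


Word: "antiwar"
Morphemes: anti- / war
Each morpheme carries meaning
= 2 morphemes


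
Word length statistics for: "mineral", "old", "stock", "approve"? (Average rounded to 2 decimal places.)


Lengths: "mineral"=7, "old"=3, "stock"=5, "approve"=7
Sum = 22, Count = 4
Average = 22/4 = 5.50
= avg=5.50, min=3, max=7


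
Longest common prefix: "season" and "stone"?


Word 1: "season"
Word 2: "stone"
Comparing from start:
  Pos 0: 's' == 's'
  Pos 1: 'e' != 't' (stop)
LCP = "s" (length 1)


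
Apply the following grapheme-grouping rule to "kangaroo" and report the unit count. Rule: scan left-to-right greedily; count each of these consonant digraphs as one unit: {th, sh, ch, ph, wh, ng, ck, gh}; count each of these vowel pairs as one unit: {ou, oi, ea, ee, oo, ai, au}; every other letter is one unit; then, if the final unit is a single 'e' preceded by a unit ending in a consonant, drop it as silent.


Word: "kangaroo" (8 letters)
Left-to-right scan:
  (1) 'k' (letter)
  (2) 'a' (letter)
  (3) 'ng' (digraph)
  (4) 'a' (letter)
  (5) 'r' (letter)
  (6) 'oo' (vowel-pair)
Units from scan: 6
Sound units = 6 units


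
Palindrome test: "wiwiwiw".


Word: "wiwiwiw"
Reversed: "wiwiwiw"
Forward == Backward? wiwiwiw == wiwiwiw
Palindrome = Yes


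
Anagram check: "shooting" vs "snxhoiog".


Word 1: "shooting" → sorted: ghinoost
Word 2: "snxhoiog" → sorted: ghinoosx
Same letters? ghinoost != ghinoosx
Anagram = No


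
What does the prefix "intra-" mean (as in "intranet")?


Prefix: intra-
Example: intranet (intra- + net)
Meaning = within


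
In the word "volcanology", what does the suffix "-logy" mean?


Suffix: -logy
As in: volcanology -> volcano + -logy
Meaning = study of


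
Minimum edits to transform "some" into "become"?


Word 1: "some" (length 4)
Word 2: "become" (length 6)
One optimal edit sequence (insert/delete/substitute each cost 1):
  1. insert 'b'  (+1)
  2. insert 'e'  (+1)
  3. substitute 's' -> 'c'  (+1)
  4. keep 'o'
  5. keep 'm'
  6. keep 'e'
Total edit operations: 3
Edit distance = 3


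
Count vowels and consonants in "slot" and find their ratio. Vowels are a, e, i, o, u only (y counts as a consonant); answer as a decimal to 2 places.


Word: "slot"
Vowels (a,e,i,o,u): 1
Consonants: 3
Ratio = 1/3
= 0.33


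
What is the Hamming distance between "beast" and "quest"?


Comparing character by character (same length = 5):
  Pos 0: 'b' vs 'q' !=
  Pos 1: 'e' vs 'u' !=
  Pos 2: 'a' vs 'e' !=
  Pos 3: 's' vs 's' =
  Pos 4: 't' vs 't' =
Hamming distance = 3


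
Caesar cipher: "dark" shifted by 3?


Word: "dark"
Shift: 3
Each letter → (letter + shift) mod 26:
  'd' (3) + 3 = 6 → 'g'
  'a' (0) + 3 = 3 → 'd'
  'r' (17) + 3 = 20 → 'u'
  'k' (10) + 3 = 13 → 'n'
Result = "gdun"


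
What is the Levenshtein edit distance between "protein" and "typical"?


Word 1: "protein" (length 7)
Word 2: "typical" (length 7)
One optimal edit sequence (insert/delete/substitute each cost 1):
  1. substitute 'p' -> 't'  (+1)
  2. substitute 'r' -> 'y'  (+1)
  3. substitute 'o' -> 'p'  (+1)
  4. substitute 't' -> 'i'  (+1)
  5. substitute 'e' -> 'c'  (+1)
  6. substitute 'i' -> 'a'  (+1)
  7. substitute 'n' -> 'l'  (+1)
Total edit operations: 7
Edit distance = 7


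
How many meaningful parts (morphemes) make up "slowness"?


Word: "slowness"
Morphemes: slow | -ness
Each morpheme carries meaning
= 2 morphemes


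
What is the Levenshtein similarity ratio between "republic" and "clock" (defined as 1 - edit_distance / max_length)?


Word 1: "republic" (length 8)
Word 2: "clock" (length 5)
One optimal edit sequence:
  1. delete 'r'  (+1)
  2. delete 'e'  (+1)
  3. delete 'p'  (+1)
  4. delete 'u'  (+1)
  5. substitute 'b' -> 'c'  (+1)
  6. keep 'l'
  7. substitute 'i' -> 'o'  (+1)
  8. keep 'c'
  9. insert 'k'  (+1)
Edit distance = 7
Max length = max(8, 5) = 8
Similarity = 1 - 7/8
= 0.1250


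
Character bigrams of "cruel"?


Word: "cruel" (length 5)
Number of bigrams = 5 - 2 + 1 = 4
  Position 0: "cr"
  Position 1: "ru"
  Position 2: "ue"
  Position 3: "el"
Bigrams = "cr", "ru", "ue", "el"


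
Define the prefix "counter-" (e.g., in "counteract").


Prefix: counter-
Example: counteract (counter- + act)
Meaning = against / opposite


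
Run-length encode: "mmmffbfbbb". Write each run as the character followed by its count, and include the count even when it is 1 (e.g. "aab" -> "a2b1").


String: "mmmffbfbbb"
Scanning for consecutive runs:
  'm' x 3
  'f' x 2
  'b' x 1
  'f' x 1
  'b' x 3
RLE = "m3f2b1f1b3"


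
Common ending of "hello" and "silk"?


Word 1: "hello"
Word 2: "silk"
Comparing from end:
  Pos -1: 'o' != 'k' (stop)
LCS = "" (length 0)


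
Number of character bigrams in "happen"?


Word: "happen" (length 6)
Number of 2-grams = length - 2 + 1 = 6 - 2 + 1
= 5


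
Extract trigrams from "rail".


Word: "rail" (length 4)
Number of trigrams = 4 - 3 + 1 = 2
  Position 0: "rai"
  Position 1: "ail"
Trigrams = "rai", "ail"


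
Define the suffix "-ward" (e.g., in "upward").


Suffix: -ward
Example: upward = up + -ward
Meaning = in the direction of


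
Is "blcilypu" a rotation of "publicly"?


Word: "publicly", Candidate: "blcilypu"
Method: check if candidate is substring of word+word
"publiclypublicly" contains "blcilypu"? No
Is rotation = No


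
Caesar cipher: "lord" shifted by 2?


Word: "lord"
Shift: 2
Each letter → (letter + shift) mod 26:
  'l' (11) + 2 = 13 → 'n'
  'o' (14) + 2 = 16 → 'q'
  'r' (17) + 2 = 19 → 't'
  'd' (3) + 2 = 5 → 'f'
Result = "nqtf"


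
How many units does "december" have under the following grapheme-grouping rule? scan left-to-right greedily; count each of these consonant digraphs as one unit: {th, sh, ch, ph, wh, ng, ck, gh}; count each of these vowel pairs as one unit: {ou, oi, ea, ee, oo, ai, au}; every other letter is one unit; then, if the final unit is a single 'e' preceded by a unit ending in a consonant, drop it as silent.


Word: "december" (8 letters)
Left-to-right scan:
  1. 'd' (letter)
  2. 'e' (letter)
  3. 'c' (letter)
  4. 'e' (letter)
  5. 'm' (letter)
  6. 'b' (letter)
  7. 'e' (letter)
  8. 'r' (letter)
Units from scan: 8
Sound units = 8 units


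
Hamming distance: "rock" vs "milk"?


Comparing character by character (same length = 4):
  Pos 0: 'r' vs 'm' !=
  Pos 1: 'o' vs 'i' !=
  Pos 2: 'c' vs 'l' !=
  Pos 3: 'k' vs 'k' =
Hamming distance = 3


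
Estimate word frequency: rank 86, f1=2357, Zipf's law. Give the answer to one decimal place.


Zipf's law: f(r) = f(1) / r
f(1) = 2357
f(86) = 2357 / 86
= 27.4 occurrences


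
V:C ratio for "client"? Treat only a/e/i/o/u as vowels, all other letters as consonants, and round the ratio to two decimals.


Word: "client"
Vowels (a,e,i,o,u): 2
Consonants: 4
Ratio = 2/4
= 0.50


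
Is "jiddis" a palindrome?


Word: "jiddis"
Reversed: "siddij"
Forward == Backward? jiddis != siddij
Palindrome = No


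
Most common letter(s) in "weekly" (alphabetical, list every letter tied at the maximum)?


Word: "weekly"
Letter counts:
  'e': 2
  'k': 1
  'l': 1
  'w': 1
  'y': 1
Maximum count = 2
Most frequent = 'e' (2 times each)


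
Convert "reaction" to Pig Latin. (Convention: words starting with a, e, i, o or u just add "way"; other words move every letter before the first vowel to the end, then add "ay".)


Word: "reaction"
Starts with consonant(s) → move to end, add 'ay'
Consonant cluster: "r"
Pig Latin = "eactionray"


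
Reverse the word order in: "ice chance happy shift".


Original: "ice chance happy shift"
Words (1..n): ice | chance | happy | shift
Reversed (n..1): shift | happy | chance | ice
Result = "shift happy chance ice"


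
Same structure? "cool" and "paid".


Pattern of "cool": [0, 1, 1, 2]
Pattern of "paid": [0, 1, 2, 3]
Patterns do not match
Same pattern = No


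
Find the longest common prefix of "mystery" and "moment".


Word 1: "mystery"
Word 2: "moment"
Comparing from start:
  Pos 0: 'm' == 'm'
  Pos 1: 'y' != 'o' (stop)
LCP = "m" (length 1)


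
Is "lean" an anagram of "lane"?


Word 1: "lane" → sorted: aeln
Word 2: "lean" → sorted: aeln
Same letters? aeln == aeln
Anagram = Yes


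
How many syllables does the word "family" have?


Word: "family"
Syllable breakdown: fam-i-ly
Counting: 3 parts
= 3 syllables


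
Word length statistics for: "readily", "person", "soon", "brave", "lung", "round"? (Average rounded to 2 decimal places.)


Lengths: "readily"=7, "person"=6, "soon"=4, "brave"=5, "lung"=4, "round"=5
Sum = 31, Count = 6
Average = 31/6 = 5.17
= avg=5.17, min=4, max=7


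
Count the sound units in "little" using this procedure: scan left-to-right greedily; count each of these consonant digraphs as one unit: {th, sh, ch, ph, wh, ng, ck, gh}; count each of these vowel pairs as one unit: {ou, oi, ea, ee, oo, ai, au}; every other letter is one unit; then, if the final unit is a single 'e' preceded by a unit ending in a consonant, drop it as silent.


Word: "little" (6 letters)
Left-to-right scan:
  1. 'l' (letter)
  2. 'i' (letter)
  3. 't' (letter)
  4. 't' (letter)
  5. 'l' (letter)
  6. 'e' (letter)
Units from scan: 6
Final unit is 'e' after a consonant -> drop as silent (-1)
Sound units = 5 units


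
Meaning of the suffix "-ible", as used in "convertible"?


Suffix: -ible
Example: convertible = convert + -ible
Meaning = capable of


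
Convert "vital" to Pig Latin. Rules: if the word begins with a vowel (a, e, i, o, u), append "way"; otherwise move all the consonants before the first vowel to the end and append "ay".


Word: "vital"
Starts with consonant(s) → move to end, add 'ay'
Consonant cluster: "v"
Pig Latin = "italvay"


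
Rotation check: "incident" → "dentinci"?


Word: "incident", Candidate: "dentinci"
Method: check if candidate is substring of word+word
"incidentincident" contains "dentinci"? Yes
Is rotation = Yes


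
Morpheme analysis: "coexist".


Word: "coexist"
Morphemes: co- / exist
Each morpheme carries meaning
= 2 morphemes


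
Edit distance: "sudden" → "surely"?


Word 1: "sudden" (length 6)
Word 2: "surely" (length 6)
One optimal edit sequence (insert/delete/substitute each cost 1):
  1. keep 's'
  2. keep 'u'
  3. substitute 'd' -> 'r'  (+1)
  4. substitute 'd' -> 'e'  (+1)
  5. substitute 'e' -> 'l'  (+1)
  6. substitute 'n' -> 'y'  (+1)
Total edit operations: 4
Edit distance = 4


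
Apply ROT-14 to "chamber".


Word: "chamber"
Shift: 14
Each letter → (letter + shift) mod 26:
  'c' (2) + 14 = 16 → 'q'
  'h' (7) + 14 = 21 → 'v'
  'a' (0) + 14 = 14 → 'o'
  'm' (12) + 14 = 0 → 'a'
  'b' (1) + 14 = 15 → 'p'
  'e' (4) + 14 = 18 → 's'
  'r' (17) + 14 = 5 → 'f'
Result = "qvoapsf"


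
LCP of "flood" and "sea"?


Word 1: "flood"
Word 2: "sea"
Comparing from start:
  Pos 0: 'f' != 's' (stop)
LCP = "" (length 0)


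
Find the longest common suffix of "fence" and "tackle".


Word 1: "fence"
Word 2: "tackle"
Comparing from end:
  Pos -1: 'e' == 'e'
  Pos -2: 'c' != 'l' (stop)
LCS = "e" (length 1)


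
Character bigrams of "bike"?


Word: "bike" (length 4)
Number of bigrams = 4 - 2 + 1 = 3
  Position 0: "bi"
  Position 1: "ik"
  Position 2: "ke"
Bigrams = "bi", "ik", "ke"


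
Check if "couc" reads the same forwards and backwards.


Word: "couc"
Reversed: "cuoc"
Forward == Backward? couc != cuoc
Palindrome = No


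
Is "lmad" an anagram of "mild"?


Word 1: "mild" → sorted: dilm
Word 2: "lmad" → sorted: adlm
Same letters? dilm != adlm
Anagram = No


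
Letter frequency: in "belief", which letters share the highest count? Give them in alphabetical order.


Word: "belief"
Letter counts:
  'b': 1
  'e': 2
  'f': 1
  'i': 1
  'l': 1
Maximum count = 2
Most frequent = 'e' (2 times each)


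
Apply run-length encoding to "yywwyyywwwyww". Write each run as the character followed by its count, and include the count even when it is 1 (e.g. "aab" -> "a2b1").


String: "yywwyyywwwyww"
Scanning for consecutive runs:
  'y' x 2
  'w' x 2
  'y' x 3
  'w' x 3
  'y' x 1
  'w' x 2
RLE = "y2w2y3w3y1w2"


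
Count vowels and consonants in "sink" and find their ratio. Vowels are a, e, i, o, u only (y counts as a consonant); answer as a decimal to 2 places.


Word: "sink"
Vowels (a,e,i,o,u): 1
Consonants: 3
Ratio = 1/3
= 0.33


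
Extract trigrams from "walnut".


Word: "walnut" (length 6)
Number of trigrams = 6 - 3 + 1 = 4
  Position 0: "wal"
  Position 1: "aln"
  Position 2: "lnu"
  Position 3: "nut"
Trigrams = "wal", "aln", "lnu", "nut"


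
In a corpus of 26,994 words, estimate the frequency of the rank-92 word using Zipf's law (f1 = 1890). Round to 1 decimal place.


Zipf's law: f(r) = f(1) / r
f(1) = 1890
f(92) = 1890 / 92
= 20.5 occurrences


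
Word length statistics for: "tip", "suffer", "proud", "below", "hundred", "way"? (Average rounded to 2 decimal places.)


Lengths: "tip"=3, "suffer"=6, "proud"=5, "below"=5, "hundred"=7, "way"=3
Sum = 29, Count = 6
Average = 29/6 = 4.83
= avg=4.83, min=3, max=7


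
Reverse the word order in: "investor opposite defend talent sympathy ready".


Original: "investor opposite defend talent sympathy ready"
Words (1..n): investor | opposite | defend | talent | sympathy | ready
Reversed (n..1): ready | sympathy | talent | defend | opposite | investor
Result = "ready sympathy talent defend opposite investor"


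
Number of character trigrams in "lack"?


Word: "lack" (length 4)
Number of 3-grams = length - 3 + 1 = 4 - 3 + 1
= 2


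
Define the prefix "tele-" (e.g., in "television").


Prefix: tele-
As in: television -> tele- + vision
Meaning = distant


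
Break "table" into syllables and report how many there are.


Word: "table"
Syllable breakdown: ta · ble
Counting: 2 parts
= 2 syllables


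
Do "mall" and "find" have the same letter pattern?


Pattern of "mall": [0, 1, 2, 2]
Pattern of "find": [0, 1, 2, 3]
Patterns do not match
Same pattern = No


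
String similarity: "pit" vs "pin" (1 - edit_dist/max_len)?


Word 1: "pit" (length 3)
Word 2: "pin" (length 3)
One optimal edit sequence:
  1. keep 'p'
  2. keep 'i'
  3. substitute 't' -> 'n'  (+1)
Edit distance = 1
Max length = max(3, 3) = 3
Similarity = 1 - 1/3
= 0.6667


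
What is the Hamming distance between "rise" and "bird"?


Comparing character by character (same length = 4):
  Pos 0: 'r' vs 'b' !=
  Pos 1: 'i' vs 'i' =
  Pos 2: 's' vs 'r' !=
  Pos 3: 'e' vs 'd' !=
Hamming distance = 3


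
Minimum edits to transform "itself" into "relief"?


Word 1: "itself" (length 6)
Word 2: "relief" (length 6)
One optimal edit sequence (insert/delete/substitute each cost 1):
  1. substitute 'i' -> 'r'  (+1)
  2. substitute 't' -> 'e'  (+1)
  3. substitute 's' -> 'l'  (+1)
  4. substitute 'e' -> 'i'  (+1)
  5. substitute 'l' -> 'e'  (+1)
  6. keep 'f'
Total edit operations: 5
Edit distance = 5


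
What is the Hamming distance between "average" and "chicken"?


Comparing character by character (same length = 7):
  Pos 0: 'a' vs 'c' !=
  Pos 1: 'v' vs 'h' !=
  Pos 2: 'e' vs 'i' !=
  Pos 3: 'r' vs 'c' !=
  Pos 4: 'a' vs 'k' !=
  Pos 5: 'g' vs 'e' !=
  Pos 6: 'e' vs 'n' !=
Hamming distance = 7


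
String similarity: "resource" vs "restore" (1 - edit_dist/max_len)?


Word 1: "resource" (length 8)
Word 2: "restore" (length 7)
One optimal edit sequence:
  1. keep 'r'
  2. keep 'e'
  3. keep 's'
  4. substitute 'o' -> 't'  (+1)
  5. substitute 'u' -> 'o'  (+1)
  6. keep 'r'
  7. delete 'c'  (+1)
  8. keep 'e'
Edit distance = 3
Max length = max(8, 7) = 8
Similarity = 1 - 3/8
= 0.6250


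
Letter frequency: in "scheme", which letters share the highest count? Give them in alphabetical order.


Word: "scheme"
Letter counts:
  'c': 1
  'e': 2
  'h': 1
  'm': 1
  's': 1
Maximum count = 2
Most frequent = 'e' (2 times each)


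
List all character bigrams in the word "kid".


Word: "kid" (length 3)
Number of bigrams = 3 - 2 + 1 = 2
  Position 0: "ki"
  Position 1: "id"
Bigrams = "ki", "id"


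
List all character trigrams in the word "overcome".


Word: "overcome" (length 8)
Number of trigrams = 8 - 3 + 1 = 6
  Position 0: "ove"
  Position 1: "ver"
  Position 2: "erc"
  Position 3: "rco"
  Position 4: "com"
  Position 5: "ome"
Trigrams = "ove", "ver", "erc", "rco", "com", "ome"


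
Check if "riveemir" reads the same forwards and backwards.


Word: "riveemir"
Reversed: "rimeevir"
Forward == Backward? riveemir != rimeevir
Palindrome = No


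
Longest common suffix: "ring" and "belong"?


Word 1: "ring"
Word 2: "belong"
Comparing from end:
  Pos -1: 'g' == 'g'
  Pos -2: 'n' == 'n'
  Pos -3: 'i' != 'o' (stop)
LCS = "ng" (length 2)


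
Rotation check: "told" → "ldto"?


Word: "told", Candidate: "ldto"
Method: check if candidate is substring of word+word
"toldtold" contains "ldto"? Yes
Is rotation = Yes


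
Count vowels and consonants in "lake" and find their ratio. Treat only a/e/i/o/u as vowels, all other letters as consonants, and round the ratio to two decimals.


Word: "lake"
Vowels (a,e,i,o,u): 2
Consonants: 2
Ratio = 2/2
= 1.00


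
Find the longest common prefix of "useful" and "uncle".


Word 1: "useful"
Word 2: "uncle"
Comparing from start:
  Pos 0: 'u' == 'u'
  Pos 1: 's' != 'n' (stop)
LCP = "u" (length 1)


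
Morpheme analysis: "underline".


Word: "underline"
Morphemes: under- | line
Each morpheme carries meaning
= 2 morphemes


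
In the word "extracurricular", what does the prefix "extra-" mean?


Prefix: extra-
As in: extracurricular -> extra- + curricular
Meaning = beyond


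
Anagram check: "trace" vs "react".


Word 1: "trace" → sorted: acert
Word 2: "react" → sorted: acert
Same letters? acert == acert
Anagram = Yes


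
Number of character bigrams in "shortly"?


Word: "shortly" (length 7)
Number of 2-grams = length - 2 + 1 = 7 - 2 + 1
= 6


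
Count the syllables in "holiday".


Word: "holiday"
Syllable breakdown: hol-i-day
Counting: 3 parts
= 3 syllables


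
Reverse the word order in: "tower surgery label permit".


Original: "tower surgery label permit"
Words (1..n): tower | surgery | label | permit
Reversed (n..1): permit | label | surgery | tower
Result = "permit label surgery tower"


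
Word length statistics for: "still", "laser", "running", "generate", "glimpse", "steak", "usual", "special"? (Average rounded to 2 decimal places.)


Lengths: "still"=5, "laser"=5, "running"=7, "generate"=8, "glimpse"=7, "steak"=5, "usual"=5, "special"=7
Sum = 49, Count = 8
Average = 49/8 = 6.13
= avg=6.13, min=5, max=8


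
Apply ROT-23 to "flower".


Word: "flower"
Shift: 23
Each letter → (letter + shift) mod 26:
  'f' (5) + 23 = 2 → 'c'
  'l' (11) + 23 = 8 → 'i'
  'o' (14) + 23 = 11 → 'l'
  'w' (22) + 23 = 19 → 't'
  'e' (4) + 23 = 1 → 'b'
  'r' (17) + 23 = 14 → 'o'
Result = "ciltbo"


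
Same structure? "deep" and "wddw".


Pattern of "deep": [0, 1, 1, 2]
Pattern of "wddw": [0, 1, 1, 0]
Patterns do not match
Same pattern = No


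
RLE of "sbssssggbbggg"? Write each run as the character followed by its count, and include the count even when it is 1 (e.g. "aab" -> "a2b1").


String: "sbssssggbbggg"
Scanning for consecutive runs:
  's' x 1
  'b' x 1
  's' x 4
  'g' x 2
  'b' x 2
  'g' x 3
RLE = "s1b1s4g2b2g3"


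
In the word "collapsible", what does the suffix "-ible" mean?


Suffix: -ible
Example: collapsible = collapse + -ible, with a spelling change
Meaning = capable of


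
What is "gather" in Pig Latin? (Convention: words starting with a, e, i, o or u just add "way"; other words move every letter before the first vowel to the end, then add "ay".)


Word: "gather"
Starts with consonant(s) → move to end, add 'ay'
Consonant cluster: "g"
Pig Latin = "athergay"


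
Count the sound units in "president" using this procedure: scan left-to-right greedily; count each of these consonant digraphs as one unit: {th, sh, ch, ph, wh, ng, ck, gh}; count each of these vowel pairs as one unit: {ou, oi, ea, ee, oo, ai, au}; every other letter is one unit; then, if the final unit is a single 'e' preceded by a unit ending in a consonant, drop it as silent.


Word: "president" (9 letters)
Left-to-right scan:
  1. 'p' (letter)
  2. 'r' (letter)
  3. 'e' (letter)
  4. 's' (letter)
  5. 'i' (letter)
  6. 'd' (letter)
  7. 'e' (letter)
  8. 'n' (letter)
  9. 't' (letter)
Units from scan: 9
Sound units = 9 units


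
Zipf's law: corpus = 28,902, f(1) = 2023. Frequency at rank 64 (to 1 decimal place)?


Zipf's law: f(r) = f(1) / r
f(1) = 2023
f(64) = 2023 / 64
= 31.6 occurrences


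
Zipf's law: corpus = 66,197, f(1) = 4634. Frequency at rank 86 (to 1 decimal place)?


Zipf's law: f(r) = f(1) / r
f(1) = 4634
f(86) = 4634 / 86
= 53.9 occurrences


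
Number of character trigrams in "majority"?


Word: "majority" (length 8)
Number of 3-grams = length - 3 + 1 = 8 - 3 + 1
= 6


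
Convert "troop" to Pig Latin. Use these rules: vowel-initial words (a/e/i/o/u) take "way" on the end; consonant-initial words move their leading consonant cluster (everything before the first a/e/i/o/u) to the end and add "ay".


Word: "troop"
Starts with consonant(s) → move to end, add 'ay'
Consonant cluster: "tr"
Pig Latin = "ooptray"


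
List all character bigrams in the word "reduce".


Word: "reduce" (length 6)
Number of bigrams = 6 - 2 + 1 = 5
  Position 0: "re"
  Position 1: "ed"
  Position 2: "du"
  Position 3: "uc"
  Position 4: "ce"
Bigrams = "re", "ed", "du", "uc", "ce"


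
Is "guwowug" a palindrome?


Word: "guwowug"
Reversed: "guwowug"
Forward == Backward? guwowug == guwowug
Palindrome = Yes


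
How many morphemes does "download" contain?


Word: "download"
Morphemes: down- / load
Each morpheme carries meaning
= 2 morphemes


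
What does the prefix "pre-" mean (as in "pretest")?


Prefix: pre-
Example: pretest (pre- + test)
Meaning = before


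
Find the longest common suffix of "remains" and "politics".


Word 1: "remains"
Word 2: "politics"
Comparing from end:
  Pos -1: 's' == 's'
  Pos -2: 'n' != 'c' (stop)
LCS = "s" (length 1)


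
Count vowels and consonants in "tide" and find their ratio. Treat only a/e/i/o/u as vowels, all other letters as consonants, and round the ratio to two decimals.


Word: "tide"
Vowels (a,e,i,o,u): 2
Consonants: 2
Ratio = 2/2
= 1.00


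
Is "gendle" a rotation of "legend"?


Word: "legend", Candidate: "gendle"
Method: check if candidate is substring of word+word
"legendlegend" contains "gendle"? Yes
Is rotation = Yes


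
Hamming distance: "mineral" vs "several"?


Comparing character by character (same length = 7):
  Pos 0: 'm' vs 's' !=
  Pos 1: 'i' vs 'e' !=
  Pos 2: 'n' vs 'v' !=
  Pos 3: 'e' vs 'e' =
  Pos 4: 'r' vs 'r' =
  Pos 5: 'a' vs 'a' =
  Pos 6: 'l' vs 'l' =
Hamming distance = 3


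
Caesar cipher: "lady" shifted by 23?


Word: "lady"
Shift: 23
Each letter → (letter + shift) mod 26:
  'l' (11) + 23 = 8 → 'i'
  'a' (0) + 23 = 23 → 'x'
  'd' (3) + 23 = 0 → 'a'
  'y' (24) + 23 = 21 → 'v'
Result = "ixav"


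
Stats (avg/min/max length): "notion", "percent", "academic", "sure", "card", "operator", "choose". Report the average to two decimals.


Lengths: "notion"=6, "percent"=7, "academic"=8, "sure"=4, "card"=4, "operator"=8, "choose"=6
Sum = 43, Count = 7
Average = 43/7 = 6.14
= avg=6.14, min=4, max=8


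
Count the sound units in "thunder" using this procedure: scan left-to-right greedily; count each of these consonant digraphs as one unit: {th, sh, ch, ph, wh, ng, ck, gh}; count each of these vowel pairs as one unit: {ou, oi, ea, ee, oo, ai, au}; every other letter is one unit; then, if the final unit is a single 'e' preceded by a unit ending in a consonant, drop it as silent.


Word: "thunder" (7 letters)
Left-to-right scan:
  1. 'th' (digraph)
  2. 'u' (letter)
  3. 'n' (letter)
  4. 'd' (letter)
  5. 'e' (letter)
  6. 'r' (letter)
Units from scan: 6
Sound units = 6 units


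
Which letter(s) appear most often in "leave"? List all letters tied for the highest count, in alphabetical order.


Word: "leave"
Letter counts:
  'a': 1
  'e': 2
  'l': 1
  'v': 1
Maximum count = 2
Most frequent = 'e' (2 times each)


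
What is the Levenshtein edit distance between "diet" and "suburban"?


Word 1: "diet" (length 4)
Word 2: "suburban" (length 8)
One optimal edit sequence (insert/delete/substitute each cost 1):
  1. insert 's'  (+1)
  2. insert 'u'  (+1)
  3. insert 'b'  (+1)
  4. insert 'u'  (+1)
  5. substitute 'd' -> 'r'  (+1)
  6. substitute 'i' -> 'b'  (+1)
  7. substitute 'e' -> 'a'  (+1)
  8. substitute 't' -> 'n'  (+1)
Total edit operations: 8
Edit distance = 8


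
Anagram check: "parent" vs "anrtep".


Word 1: "parent" → sorted: aenprt
Word 2: "anrtep" → sorted: aenprt
Same letters? aenprt == aenprt
Anagram = Yes


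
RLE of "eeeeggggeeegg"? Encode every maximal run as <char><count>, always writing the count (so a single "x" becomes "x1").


String: "eeeeggggeeegg"
Scanning for consecutive runs:
  'e' x 4
  'g' x 4
  'e' x 3
  'g' x 2
RLE = "e4g4e3g2"


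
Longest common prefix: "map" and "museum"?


Word 1: "map"
Word 2: "museum"
Comparing from start:
  Pos 0: 'm' == 'm'
  Pos 1: 'a' != 'u' (stop)
LCP = "m" (length 1)


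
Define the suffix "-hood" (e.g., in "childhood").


Suffix: -hood
Example: childhood (child + -hood)
Meaning = state / condition


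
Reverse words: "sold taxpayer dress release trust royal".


Original: "sold taxpayer dress release trust royal"
Words (1..n): sold | taxpayer | dress | release | trust | royal
Reversed (n..1): royal | trust | release | dress | taxpayer | sold
Result = "royal trust release dress taxpayer sold"


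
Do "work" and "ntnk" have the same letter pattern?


Pattern of "work": [0, 1, 2, 3]
Pattern of "ntnk": [0, 1, 0, 2]
Patterns do not match
Same pattern = No


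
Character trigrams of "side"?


Word: "side" (length 4)
Number of trigrams = 4 - 3 + 1 = 2
  Position 0: "sid"
  Position 1: "ide"
Trigrams = "sid", "ide"


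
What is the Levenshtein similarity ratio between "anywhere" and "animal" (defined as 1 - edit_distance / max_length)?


Word 1: "anywhere" (length 8)
Word 2: "animal" (length 6)
One optimal edit sequence:
  1. keep 'a'
  2. keep 'n'
  3. delete 'y'  (+1)
  4. delete 'w'  (+1)
  5. substitute 'h' -> 'i'  (+1)
  6. substitute 'e' -> 'm'  (+1)
  7. substitute 'r' -> 'a'  (+1)
  8. substitute 'e' -> 'l'  (+1)
Edit distance = 6
Max length = max(8, 6) = 8
Similarity = 1 - 6/8
= 0.2500


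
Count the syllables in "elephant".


Word: "elephant"
Syllable breakdown: el / e / phant
Counting: 3 parts
= 3 syllables


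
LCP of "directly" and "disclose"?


Word 1: "directly"
Word 2: "disclose"
Comparing from start:
  Pos 0: 'd' == 'd'
  Pos 1: 'i' == 'i'
  Pos 2: 'r' != 's' (stop)
LCP = "di" (length 2)


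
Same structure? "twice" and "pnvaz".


Pattern of "twice": [0, 1, 2, 3, 4]
Pattern of "pnvaz": [0, 1, 2, 3, 4]
Patterns match
Same pattern = Yes


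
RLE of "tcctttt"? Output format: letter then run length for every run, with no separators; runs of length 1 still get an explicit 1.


String: "tcctttt"
Scanning for consecutive runs:
  't' x 1
  'c' x 2
  't' x 4
RLE = "t1c2t4"


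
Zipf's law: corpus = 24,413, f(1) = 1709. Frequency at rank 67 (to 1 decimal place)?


Zipf's law: f(r) = f(1) / r
f(1) = 1709
f(67) = 1709 / 67
= 25.5 occurrences


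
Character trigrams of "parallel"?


Word: "parallel" (length 8)
Number of trigrams = 8 - 3 + 1 = 6
  Position 0: "par"
  Position 1: "ara"
  Position 2: "ral"
  Position 3: "all"
  Position 4: "lle"
  Position 5: "lel"
Trigrams = "par", "ara", "ral", "all", "lle", "lel"


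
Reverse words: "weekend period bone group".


Original: "weekend period bone group"
Words (1..n): weekend | period | bone | group
Reversed (n..1): group | bone | period | weekend
Result = "group bone period weekend"


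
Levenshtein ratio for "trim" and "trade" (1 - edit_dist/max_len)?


Word 1: "trim" (length 4)
Word 2: "trade" (length 5)
One optimal edit sequence:
  1. keep 't'
  2. keep 'r'
  3. insert 'a'  (+1)
  4. substitute 'i' -> 'd'  (+1)
  5. substitute 'm' -> 'e'  (+1)
Edit distance = 3
Max length = max(4, 5) = 5
Similarity = 1 - 3/5
= 0.4000


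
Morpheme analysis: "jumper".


Word: "jumper"
Morphemes: jump + -er
Each morpheme carries meaning
= 2 morphemes


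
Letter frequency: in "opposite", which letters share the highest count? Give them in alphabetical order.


Word: "opposite"
Letter counts:
  'e': 1
  'i': 1
  'o': 2
  'p': 2
  's': 1
  't': 1
Maximum count = 2
Most frequent = 'o', 'p' (2 times each)


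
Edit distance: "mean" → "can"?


Word 1: "mean" (length 4)
Word 2: "can" (length 3)
One optimal edit sequence (insert/delete/substitute each cost 1):
  1. delete 'm'  (+1)
  2. substitute 'e' -> 'c'  (+1)
  3. keep 'a'
  4. keep 'n'
Total edit operations: 2
Edit distance = 2


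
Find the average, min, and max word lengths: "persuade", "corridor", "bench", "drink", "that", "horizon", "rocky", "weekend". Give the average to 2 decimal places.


Lengths: "persuade"=8, "corridor"=8, "bench"=5, "drink"=5, "that"=4, "horizon"=7, "rocky"=5, "weekend"=7
Sum = 49, Count = 8
Average = 49/8 = 6.13
= avg=6.13, min=4, max=8


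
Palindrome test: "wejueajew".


Word: "wejueajew"
Reversed: "wejaeujew"
Forward == Backward? wejueajew != wejaeujew
Palindrome = No


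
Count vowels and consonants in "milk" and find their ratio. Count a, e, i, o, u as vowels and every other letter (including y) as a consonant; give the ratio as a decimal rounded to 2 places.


Word: "milk"
Vowels (a,e,i,o,u): 1
Consonants: 3
Ratio = 1/3
= 0.33


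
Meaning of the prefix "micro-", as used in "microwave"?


Prefix: micro-
Example: microwave (micro- + wave)
Meaning = small


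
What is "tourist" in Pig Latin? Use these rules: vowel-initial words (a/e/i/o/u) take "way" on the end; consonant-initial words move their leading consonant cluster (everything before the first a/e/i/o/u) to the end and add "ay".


Word: "tourist"
Starts with consonant(s) → move to end, add 'ay'
Consonant cluster: "t"
Pig Latin = "ouristtay"


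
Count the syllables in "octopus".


Word: "octopus"
Syllable breakdown: oc · to · pus
Counting: 3 parts
= 3 syllables


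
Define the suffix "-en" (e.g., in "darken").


Suffix: -en
Example: darken = dark + -en
Meaning = to make / become


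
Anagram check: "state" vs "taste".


Word 1: "state" → sorted: aestt
Word 2: "taste" → sorted: aestt
Same letters? aestt == aestt
Anagram = Yes


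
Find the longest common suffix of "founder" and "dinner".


Word 1: "founder"
Word 2: "dinner"
Comparing from end:
  Pos -1: 'r' == 'r'
  Pos -2: 'e' == 'e'
  Pos -3: 'd' != 'n' (stop)
LCS = "er" (length 2)


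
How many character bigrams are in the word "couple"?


Word: "couple" (length 6)
Number of 2-grams = length - 2 + 1 = 6 - 2 + 1
= 5


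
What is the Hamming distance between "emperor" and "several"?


Comparing character by character (same length = 7):
  Pos 0: 'e' vs 's' !=
  Pos 1: 'm' vs 'e' !=
  Pos 2: 'p' vs 'v' !=
  Pos 3: 'e' vs 'e' =
  Pos 4: 'r' vs 'r' =
  Pos 5: 'o' vs 'a' !=
  Pos 6: 'r' vs 'l' !=
Hamming distance = 5


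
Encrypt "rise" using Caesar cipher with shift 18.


Word: "rise"
Shift: 18
Each letter → (letter + shift) mod 26:
  'r' (17) + 18 = 9 → 'j'
  'i' (8) + 18 = 0 → 'a'
  's' (18) + 18 = 10 → 'k'
  'e' (4) + 18 = 22 → 'w'
Result = "jakw"


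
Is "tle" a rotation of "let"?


Word: "let", Candidate: "tle"
Method: check if candidate is substring of word+word
"letlet" contains "tle"? Yes
Is rotation = Yes


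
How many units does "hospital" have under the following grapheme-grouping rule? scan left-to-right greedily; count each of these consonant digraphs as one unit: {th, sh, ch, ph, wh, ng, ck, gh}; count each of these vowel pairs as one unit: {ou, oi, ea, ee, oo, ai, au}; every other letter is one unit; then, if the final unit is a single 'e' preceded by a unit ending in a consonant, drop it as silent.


Word: "hospital" (8 letters)
Left-to-right scan:
  1. 'h' (letter)
  2. 'o' (letter)
  3. 's' (letter)
  4. 'p' (letter)
  5. 'i' (letter)
  6. 't' (letter)
  7. 'a' (letter)
  8. 'l' (letter)
Units from scan: 8
Sound units = 8 units


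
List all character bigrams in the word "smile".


Word: "smile" (length 5)
Number of bigrams = 5 - 2 + 1 = 4
  Position 0: "sm"
  Position 1: "mi"
  Position 2: "il"
  Position 3: "le"
Bigrams = "sm", "mi", "il", "le"


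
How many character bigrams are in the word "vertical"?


Word: "vertical" (length 8)
Number of 2-grams = length - 2 + 1 = 8 - 2 + 1
= 7


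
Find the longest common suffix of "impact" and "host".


Word 1: "impact"
Word 2: "host"
Comparing from end:
  Pos -1: 't' == 't'
  Pos -2: 'c' != 's' (stop)
LCS = "t" (length 1)


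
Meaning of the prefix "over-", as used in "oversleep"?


Prefix: over-
As in: oversleep -> over- + sleep
Meaning = excessive


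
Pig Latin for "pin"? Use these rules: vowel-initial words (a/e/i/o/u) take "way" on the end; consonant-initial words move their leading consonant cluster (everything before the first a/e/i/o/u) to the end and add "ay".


Word: "pin"
Starts with consonant(s) → move to end, add 'ay'
Consonant cluster: "p"
Pig Latin = "inpay"


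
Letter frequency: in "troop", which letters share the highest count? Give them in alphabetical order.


Word: "troop"
Letter counts:
  'o': 2
  'p': 1
  'r': 1
  't': 1
Maximum count = 2
Most frequent = 'o' (2 times each)
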